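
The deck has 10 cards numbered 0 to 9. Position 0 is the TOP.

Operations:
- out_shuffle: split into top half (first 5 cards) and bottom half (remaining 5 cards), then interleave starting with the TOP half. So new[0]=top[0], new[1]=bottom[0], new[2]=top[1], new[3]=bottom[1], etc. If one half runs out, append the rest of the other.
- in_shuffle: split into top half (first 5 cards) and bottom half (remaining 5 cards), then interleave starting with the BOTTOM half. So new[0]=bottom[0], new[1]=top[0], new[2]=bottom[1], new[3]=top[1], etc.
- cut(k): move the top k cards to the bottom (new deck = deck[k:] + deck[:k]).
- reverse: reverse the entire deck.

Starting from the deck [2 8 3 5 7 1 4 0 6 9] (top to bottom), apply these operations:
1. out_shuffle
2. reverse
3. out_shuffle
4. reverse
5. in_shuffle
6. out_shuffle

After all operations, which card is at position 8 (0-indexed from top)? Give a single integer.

Answer: 7

Derivation:
After op 1 (out_shuffle): [2 1 8 4 3 0 5 6 7 9]
After op 2 (reverse): [9 7 6 5 0 3 4 8 1 2]
After op 3 (out_shuffle): [9 3 7 4 6 8 5 1 0 2]
After op 4 (reverse): [2 0 1 5 8 6 4 7 3 9]
After op 5 (in_shuffle): [6 2 4 0 7 1 3 5 9 8]
After op 6 (out_shuffle): [6 1 2 3 4 5 0 9 7 8]
Position 8: card 7.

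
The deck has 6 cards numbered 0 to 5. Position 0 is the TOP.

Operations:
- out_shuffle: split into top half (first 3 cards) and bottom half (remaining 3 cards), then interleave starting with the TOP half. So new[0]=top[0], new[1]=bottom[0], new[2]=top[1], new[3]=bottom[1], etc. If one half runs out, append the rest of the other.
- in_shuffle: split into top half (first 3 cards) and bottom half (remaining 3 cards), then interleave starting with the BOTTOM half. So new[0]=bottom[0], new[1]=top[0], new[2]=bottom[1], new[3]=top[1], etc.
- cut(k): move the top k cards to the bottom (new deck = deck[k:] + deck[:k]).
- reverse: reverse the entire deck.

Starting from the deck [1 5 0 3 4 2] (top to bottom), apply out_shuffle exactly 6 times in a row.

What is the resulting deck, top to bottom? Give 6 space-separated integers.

After op 1 (out_shuffle): [1 3 5 4 0 2]
After op 2 (out_shuffle): [1 4 3 0 5 2]
After op 3 (out_shuffle): [1 0 4 5 3 2]
After op 4 (out_shuffle): [1 5 0 3 4 2]
After op 5 (out_shuffle): [1 3 5 4 0 2]
After op 6 (out_shuffle): [1 4 3 0 5 2]

Answer: 1 4 3 0 5 2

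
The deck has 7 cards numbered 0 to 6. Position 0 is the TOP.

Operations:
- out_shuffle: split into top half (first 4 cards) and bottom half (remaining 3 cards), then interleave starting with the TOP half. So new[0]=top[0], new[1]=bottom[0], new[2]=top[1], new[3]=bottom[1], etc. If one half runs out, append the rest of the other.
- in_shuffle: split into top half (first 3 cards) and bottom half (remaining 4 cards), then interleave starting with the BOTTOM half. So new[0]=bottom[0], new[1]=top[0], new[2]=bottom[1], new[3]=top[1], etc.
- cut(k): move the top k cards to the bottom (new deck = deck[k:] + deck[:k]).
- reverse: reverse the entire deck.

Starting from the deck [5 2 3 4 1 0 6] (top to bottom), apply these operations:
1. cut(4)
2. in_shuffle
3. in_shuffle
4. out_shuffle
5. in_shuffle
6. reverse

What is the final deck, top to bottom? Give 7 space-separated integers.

After op 1 (cut(4)): [1 0 6 5 2 3 4]
After op 2 (in_shuffle): [5 1 2 0 3 6 4]
After op 3 (in_shuffle): [0 5 3 1 6 2 4]
After op 4 (out_shuffle): [0 6 5 2 3 4 1]
After op 5 (in_shuffle): [2 0 3 6 4 5 1]
After op 6 (reverse): [1 5 4 6 3 0 2]

Answer: 1 5 4 6 3 0 2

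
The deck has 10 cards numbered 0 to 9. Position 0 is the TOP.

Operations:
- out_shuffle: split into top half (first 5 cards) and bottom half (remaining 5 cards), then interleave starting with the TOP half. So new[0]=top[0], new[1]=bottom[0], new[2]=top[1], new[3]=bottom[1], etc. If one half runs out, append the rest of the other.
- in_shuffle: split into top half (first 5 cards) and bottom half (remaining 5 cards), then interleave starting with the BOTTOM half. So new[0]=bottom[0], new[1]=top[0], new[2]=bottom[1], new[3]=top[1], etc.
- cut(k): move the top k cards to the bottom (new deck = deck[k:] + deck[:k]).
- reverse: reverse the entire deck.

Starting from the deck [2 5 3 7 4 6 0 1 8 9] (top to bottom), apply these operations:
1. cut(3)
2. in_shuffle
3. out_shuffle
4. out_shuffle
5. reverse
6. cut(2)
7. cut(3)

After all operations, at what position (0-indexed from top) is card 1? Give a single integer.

After op 1 (cut(3)): [7 4 6 0 1 8 9 2 5 3]
After op 2 (in_shuffle): [8 7 9 4 2 6 5 0 3 1]
After op 3 (out_shuffle): [8 6 7 5 9 0 4 3 2 1]
After op 4 (out_shuffle): [8 0 6 4 7 3 5 2 9 1]
After op 5 (reverse): [1 9 2 5 3 7 4 6 0 8]
After op 6 (cut(2)): [2 5 3 7 4 6 0 8 1 9]
After op 7 (cut(3)): [7 4 6 0 8 1 9 2 5 3]
Card 1 is at position 5.

Answer: 5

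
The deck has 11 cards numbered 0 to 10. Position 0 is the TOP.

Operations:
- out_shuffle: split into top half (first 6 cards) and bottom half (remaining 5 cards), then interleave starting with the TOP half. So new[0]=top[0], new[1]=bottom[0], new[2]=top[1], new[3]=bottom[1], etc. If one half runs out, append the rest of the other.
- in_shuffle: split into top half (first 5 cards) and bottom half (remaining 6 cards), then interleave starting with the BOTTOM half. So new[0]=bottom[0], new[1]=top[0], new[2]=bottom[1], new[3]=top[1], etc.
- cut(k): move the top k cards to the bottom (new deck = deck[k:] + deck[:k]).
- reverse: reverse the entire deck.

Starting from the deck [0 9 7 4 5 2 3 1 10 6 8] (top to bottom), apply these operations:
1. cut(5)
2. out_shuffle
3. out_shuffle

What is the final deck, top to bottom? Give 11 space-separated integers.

After op 1 (cut(5)): [2 3 1 10 6 8 0 9 7 4 5]
After op 2 (out_shuffle): [2 0 3 9 1 7 10 4 6 5 8]
After op 3 (out_shuffle): [2 10 0 4 3 6 9 5 1 8 7]

Answer: 2 10 0 4 3 6 9 5 1 8 7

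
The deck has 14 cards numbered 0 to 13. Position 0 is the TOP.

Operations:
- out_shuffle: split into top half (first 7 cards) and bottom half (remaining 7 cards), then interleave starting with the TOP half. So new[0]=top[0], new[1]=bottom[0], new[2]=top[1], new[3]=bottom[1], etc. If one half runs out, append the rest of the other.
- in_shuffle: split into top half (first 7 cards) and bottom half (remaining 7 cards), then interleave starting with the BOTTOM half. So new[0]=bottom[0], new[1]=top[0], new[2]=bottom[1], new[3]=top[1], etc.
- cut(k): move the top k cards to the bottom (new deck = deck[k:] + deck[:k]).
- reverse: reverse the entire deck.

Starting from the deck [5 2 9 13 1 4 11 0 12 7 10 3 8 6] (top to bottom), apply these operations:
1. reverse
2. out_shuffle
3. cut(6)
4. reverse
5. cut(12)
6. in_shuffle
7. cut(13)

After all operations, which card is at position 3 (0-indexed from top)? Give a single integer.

After op 1 (reverse): [6 8 3 10 7 12 0 11 4 1 13 9 2 5]
After op 2 (out_shuffle): [6 11 8 4 3 1 10 13 7 9 12 2 0 5]
After op 3 (cut(6)): [10 13 7 9 12 2 0 5 6 11 8 4 3 1]
After op 4 (reverse): [1 3 4 8 11 6 5 0 2 12 9 7 13 10]
After op 5 (cut(12)): [13 10 1 3 4 8 11 6 5 0 2 12 9 7]
After op 6 (in_shuffle): [6 13 5 10 0 1 2 3 12 4 9 8 7 11]
After op 7 (cut(13)): [11 6 13 5 10 0 1 2 3 12 4 9 8 7]
Position 3: card 5.

Answer: 5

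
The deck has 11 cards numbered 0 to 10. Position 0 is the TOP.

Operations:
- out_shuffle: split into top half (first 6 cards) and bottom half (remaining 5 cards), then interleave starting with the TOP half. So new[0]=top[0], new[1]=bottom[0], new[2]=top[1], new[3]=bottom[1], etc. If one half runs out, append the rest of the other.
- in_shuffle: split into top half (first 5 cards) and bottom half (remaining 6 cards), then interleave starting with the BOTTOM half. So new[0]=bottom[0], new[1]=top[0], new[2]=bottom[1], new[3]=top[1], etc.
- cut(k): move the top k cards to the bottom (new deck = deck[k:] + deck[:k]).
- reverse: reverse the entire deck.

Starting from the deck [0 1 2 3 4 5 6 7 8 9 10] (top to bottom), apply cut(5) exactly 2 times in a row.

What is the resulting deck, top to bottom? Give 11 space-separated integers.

Answer: 10 0 1 2 3 4 5 6 7 8 9

Derivation:
After op 1 (cut(5)): [5 6 7 8 9 10 0 1 2 3 4]
After op 2 (cut(5)): [10 0 1 2 3 4 5 6 7 8 9]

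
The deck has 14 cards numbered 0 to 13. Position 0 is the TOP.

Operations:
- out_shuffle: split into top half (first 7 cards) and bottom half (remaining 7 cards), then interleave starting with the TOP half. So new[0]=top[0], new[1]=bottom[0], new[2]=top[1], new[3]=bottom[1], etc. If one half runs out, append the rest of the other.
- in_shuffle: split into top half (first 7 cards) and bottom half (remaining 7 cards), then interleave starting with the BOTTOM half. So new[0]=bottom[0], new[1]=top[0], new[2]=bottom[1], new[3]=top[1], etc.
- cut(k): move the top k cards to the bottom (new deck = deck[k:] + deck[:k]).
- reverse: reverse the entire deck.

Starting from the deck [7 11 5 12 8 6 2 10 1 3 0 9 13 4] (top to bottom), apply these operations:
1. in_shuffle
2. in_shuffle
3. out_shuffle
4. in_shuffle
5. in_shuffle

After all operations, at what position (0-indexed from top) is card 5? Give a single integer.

After op 1 (in_shuffle): [10 7 1 11 3 5 0 12 9 8 13 6 4 2]
After op 2 (in_shuffle): [12 10 9 7 8 1 13 11 6 3 4 5 2 0]
After op 3 (out_shuffle): [12 11 10 6 9 3 7 4 8 5 1 2 13 0]
After op 4 (in_shuffle): [4 12 8 11 5 10 1 6 2 9 13 3 0 7]
After op 5 (in_shuffle): [6 4 2 12 9 8 13 11 3 5 0 10 7 1]
Card 5 is at position 9.

Answer: 9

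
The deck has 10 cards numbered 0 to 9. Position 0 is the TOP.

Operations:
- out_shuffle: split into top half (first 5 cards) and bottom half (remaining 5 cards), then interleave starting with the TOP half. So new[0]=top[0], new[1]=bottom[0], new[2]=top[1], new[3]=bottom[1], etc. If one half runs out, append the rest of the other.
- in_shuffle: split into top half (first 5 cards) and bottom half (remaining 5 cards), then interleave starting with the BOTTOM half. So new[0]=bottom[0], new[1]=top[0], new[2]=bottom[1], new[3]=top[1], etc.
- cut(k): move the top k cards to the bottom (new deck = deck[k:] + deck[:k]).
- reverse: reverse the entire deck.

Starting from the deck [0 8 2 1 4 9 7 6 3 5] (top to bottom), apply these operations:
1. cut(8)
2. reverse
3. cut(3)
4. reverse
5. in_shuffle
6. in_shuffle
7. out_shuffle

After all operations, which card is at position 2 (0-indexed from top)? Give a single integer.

Answer: 0

Derivation:
After op 1 (cut(8)): [3 5 0 8 2 1 4 9 7 6]
After op 2 (reverse): [6 7 9 4 1 2 8 0 5 3]
After op 3 (cut(3)): [4 1 2 8 0 5 3 6 7 9]
After op 4 (reverse): [9 7 6 3 5 0 8 2 1 4]
After op 5 (in_shuffle): [0 9 8 7 2 6 1 3 4 5]
After op 6 (in_shuffle): [6 0 1 9 3 8 4 7 5 2]
After op 7 (out_shuffle): [6 8 0 4 1 7 9 5 3 2]
Position 2: card 0.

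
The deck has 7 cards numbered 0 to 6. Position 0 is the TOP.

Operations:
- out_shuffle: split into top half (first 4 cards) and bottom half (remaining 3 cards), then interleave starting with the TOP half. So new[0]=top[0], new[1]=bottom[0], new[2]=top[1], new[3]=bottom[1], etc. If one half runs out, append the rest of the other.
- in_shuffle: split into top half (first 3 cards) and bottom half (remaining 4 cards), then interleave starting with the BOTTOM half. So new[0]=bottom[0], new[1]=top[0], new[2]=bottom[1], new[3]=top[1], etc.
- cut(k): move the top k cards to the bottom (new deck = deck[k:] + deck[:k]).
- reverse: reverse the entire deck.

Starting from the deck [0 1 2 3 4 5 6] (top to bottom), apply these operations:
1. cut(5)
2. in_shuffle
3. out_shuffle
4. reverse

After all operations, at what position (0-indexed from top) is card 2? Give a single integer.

Answer: 2

Derivation:
After op 1 (cut(5)): [5 6 0 1 2 3 4]
After op 2 (in_shuffle): [1 5 2 6 3 0 4]
After op 3 (out_shuffle): [1 3 5 0 2 4 6]
After op 4 (reverse): [6 4 2 0 5 3 1]
Card 2 is at position 2.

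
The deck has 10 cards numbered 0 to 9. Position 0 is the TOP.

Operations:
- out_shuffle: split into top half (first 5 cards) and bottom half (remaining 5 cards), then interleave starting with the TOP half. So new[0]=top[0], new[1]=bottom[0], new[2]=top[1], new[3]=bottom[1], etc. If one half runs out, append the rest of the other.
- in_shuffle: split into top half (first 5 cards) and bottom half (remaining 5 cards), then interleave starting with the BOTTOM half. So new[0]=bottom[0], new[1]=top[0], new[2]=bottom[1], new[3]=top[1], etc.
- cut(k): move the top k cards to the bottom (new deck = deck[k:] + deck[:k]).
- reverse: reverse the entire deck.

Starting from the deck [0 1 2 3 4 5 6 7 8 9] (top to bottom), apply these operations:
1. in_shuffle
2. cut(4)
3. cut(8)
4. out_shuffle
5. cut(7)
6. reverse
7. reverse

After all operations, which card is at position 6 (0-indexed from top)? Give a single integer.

After op 1 (in_shuffle): [5 0 6 1 7 2 8 3 9 4]
After op 2 (cut(4)): [7 2 8 3 9 4 5 0 6 1]
After op 3 (cut(8)): [6 1 7 2 8 3 9 4 5 0]
After op 4 (out_shuffle): [6 3 1 9 7 4 2 5 8 0]
After op 5 (cut(7)): [5 8 0 6 3 1 9 7 4 2]
After op 6 (reverse): [2 4 7 9 1 3 6 0 8 5]
After op 7 (reverse): [5 8 0 6 3 1 9 7 4 2]
Position 6: card 9.

Answer: 9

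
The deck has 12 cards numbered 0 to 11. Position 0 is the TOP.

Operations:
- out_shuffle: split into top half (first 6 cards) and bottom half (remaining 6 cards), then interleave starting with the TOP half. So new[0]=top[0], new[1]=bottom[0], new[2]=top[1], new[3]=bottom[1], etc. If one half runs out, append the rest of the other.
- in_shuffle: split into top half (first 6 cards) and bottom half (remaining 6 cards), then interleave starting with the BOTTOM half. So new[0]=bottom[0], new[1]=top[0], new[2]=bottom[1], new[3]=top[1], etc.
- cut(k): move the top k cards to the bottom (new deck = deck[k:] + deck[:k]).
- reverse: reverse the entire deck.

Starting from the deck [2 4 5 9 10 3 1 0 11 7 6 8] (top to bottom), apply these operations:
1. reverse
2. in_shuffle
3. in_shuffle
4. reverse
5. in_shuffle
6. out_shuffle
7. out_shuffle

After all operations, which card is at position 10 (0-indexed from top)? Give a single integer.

After op 1 (reverse): [8 6 7 11 0 1 3 10 9 5 4 2]
After op 2 (in_shuffle): [3 8 10 6 9 7 5 11 4 0 2 1]
After op 3 (in_shuffle): [5 3 11 8 4 10 0 6 2 9 1 7]
After op 4 (reverse): [7 1 9 2 6 0 10 4 8 11 3 5]
After op 5 (in_shuffle): [10 7 4 1 8 9 11 2 3 6 5 0]
After op 6 (out_shuffle): [10 11 7 2 4 3 1 6 8 5 9 0]
After op 7 (out_shuffle): [10 1 11 6 7 8 2 5 4 9 3 0]
Position 10: card 3.

Answer: 3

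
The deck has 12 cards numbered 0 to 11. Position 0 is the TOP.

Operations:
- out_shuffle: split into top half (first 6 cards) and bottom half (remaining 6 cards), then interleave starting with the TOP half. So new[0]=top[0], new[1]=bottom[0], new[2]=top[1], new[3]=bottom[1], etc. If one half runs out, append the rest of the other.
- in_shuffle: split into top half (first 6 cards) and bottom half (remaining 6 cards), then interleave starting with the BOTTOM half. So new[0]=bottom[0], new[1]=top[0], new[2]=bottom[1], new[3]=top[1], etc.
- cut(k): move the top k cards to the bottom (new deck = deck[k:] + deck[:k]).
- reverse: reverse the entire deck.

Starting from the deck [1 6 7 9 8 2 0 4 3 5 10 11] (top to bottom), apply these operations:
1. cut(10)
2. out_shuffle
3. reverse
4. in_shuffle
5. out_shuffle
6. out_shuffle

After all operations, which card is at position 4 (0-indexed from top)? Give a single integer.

After op 1 (cut(10)): [10 11 1 6 7 9 8 2 0 4 3 5]
After op 2 (out_shuffle): [10 8 11 2 1 0 6 4 7 3 9 5]
After op 3 (reverse): [5 9 3 7 4 6 0 1 2 11 8 10]
After op 4 (in_shuffle): [0 5 1 9 2 3 11 7 8 4 10 6]
After op 5 (out_shuffle): [0 11 5 7 1 8 9 4 2 10 3 6]
After op 6 (out_shuffle): [0 9 11 4 5 2 7 10 1 3 8 6]
Position 4: card 5.

Answer: 5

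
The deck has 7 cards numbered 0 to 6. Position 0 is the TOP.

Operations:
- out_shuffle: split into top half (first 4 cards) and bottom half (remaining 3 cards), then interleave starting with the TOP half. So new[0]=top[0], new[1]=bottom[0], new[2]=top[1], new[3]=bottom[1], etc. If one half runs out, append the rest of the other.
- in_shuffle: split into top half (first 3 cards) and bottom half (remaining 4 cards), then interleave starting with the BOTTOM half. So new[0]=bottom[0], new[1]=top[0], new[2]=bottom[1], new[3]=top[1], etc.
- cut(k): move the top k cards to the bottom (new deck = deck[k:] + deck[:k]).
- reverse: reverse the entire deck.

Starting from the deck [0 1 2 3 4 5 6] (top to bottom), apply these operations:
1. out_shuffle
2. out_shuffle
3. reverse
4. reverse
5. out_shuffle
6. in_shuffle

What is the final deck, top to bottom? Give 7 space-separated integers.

After op 1 (out_shuffle): [0 4 1 5 2 6 3]
After op 2 (out_shuffle): [0 2 4 6 1 3 5]
After op 3 (reverse): [5 3 1 6 4 2 0]
After op 4 (reverse): [0 2 4 6 1 3 5]
After op 5 (out_shuffle): [0 1 2 3 4 5 6]
After op 6 (in_shuffle): [3 0 4 1 5 2 6]

Answer: 3 0 4 1 5 2 6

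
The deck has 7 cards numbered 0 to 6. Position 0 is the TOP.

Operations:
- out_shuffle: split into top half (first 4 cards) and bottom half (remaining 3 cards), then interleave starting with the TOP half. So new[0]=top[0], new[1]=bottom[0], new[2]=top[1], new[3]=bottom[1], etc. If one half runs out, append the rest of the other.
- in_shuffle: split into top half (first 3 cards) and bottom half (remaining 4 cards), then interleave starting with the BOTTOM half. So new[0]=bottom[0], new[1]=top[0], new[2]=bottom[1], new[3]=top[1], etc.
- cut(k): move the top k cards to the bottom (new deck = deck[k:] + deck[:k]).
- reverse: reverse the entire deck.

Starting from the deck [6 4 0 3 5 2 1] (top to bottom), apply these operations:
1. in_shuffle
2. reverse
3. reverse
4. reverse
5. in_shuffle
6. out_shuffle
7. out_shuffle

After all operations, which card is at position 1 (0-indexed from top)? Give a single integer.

Answer: 5

Derivation:
After op 1 (in_shuffle): [3 6 5 4 2 0 1]
After op 2 (reverse): [1 0 2 4 5 6 3]
After op 3 (reverse): [3 6 5 4 2 0 1]
After op 4 (reverse): [1 0 2 4 5 6 3]
After op 5 (in_shuffle): [4 1 5 0 6 2 3]
After op 6 (out_shuffle): [4 6 1 2 5 3 0]
After op 7 (out_shuffle): [4 5 6 3 1 0 2]
Position 1: card 5.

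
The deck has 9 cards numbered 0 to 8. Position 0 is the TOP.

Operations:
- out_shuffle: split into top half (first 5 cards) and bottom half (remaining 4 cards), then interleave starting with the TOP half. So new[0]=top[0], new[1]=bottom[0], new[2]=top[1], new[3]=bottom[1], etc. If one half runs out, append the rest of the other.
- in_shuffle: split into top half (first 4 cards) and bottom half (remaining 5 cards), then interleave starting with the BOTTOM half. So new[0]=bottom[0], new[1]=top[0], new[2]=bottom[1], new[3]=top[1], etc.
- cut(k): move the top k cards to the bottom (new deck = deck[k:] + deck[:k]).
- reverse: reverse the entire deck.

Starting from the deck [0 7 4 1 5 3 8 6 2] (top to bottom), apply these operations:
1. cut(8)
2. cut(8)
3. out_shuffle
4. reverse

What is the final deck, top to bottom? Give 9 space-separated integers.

Answer: 4 8 7 3 0 5 2 1 6

Derivation:
After op 1 (cut(8)): [2 0 7 4 1 5 3 8 6]
After op 2 (cut(8)): [6 2 0 7 4 1 5 3 8]
After op 3 (out_shuffle): [6 1 2 5 0 3 7 8 4]
After op 4 (reverse): [4 8 7 3 0 5 2 1 6]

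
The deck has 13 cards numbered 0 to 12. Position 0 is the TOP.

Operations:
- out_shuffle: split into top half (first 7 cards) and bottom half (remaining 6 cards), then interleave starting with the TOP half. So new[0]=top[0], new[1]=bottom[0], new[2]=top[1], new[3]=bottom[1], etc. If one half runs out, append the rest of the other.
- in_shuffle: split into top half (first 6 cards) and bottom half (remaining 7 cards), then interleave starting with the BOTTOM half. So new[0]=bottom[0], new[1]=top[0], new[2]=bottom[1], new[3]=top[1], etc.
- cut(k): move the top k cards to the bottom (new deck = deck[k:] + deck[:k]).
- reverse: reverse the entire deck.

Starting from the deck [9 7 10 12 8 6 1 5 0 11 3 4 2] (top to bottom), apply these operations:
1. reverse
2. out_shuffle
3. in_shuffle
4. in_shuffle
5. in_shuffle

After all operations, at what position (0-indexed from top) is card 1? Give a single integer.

Answer: 12

Derivation:
After op 1 (reverse): [2 4 3 11 0 5 1 6 8 12 10 7 9]
After op 2 (out_shuffle): [2 6 4 8 3 12 11 10 0 7 5 9 1]
After op 3 (in_shuffle): [11 2 10 6 0 4 7 8 5 3 9 12 1]
After op 4 (in_shuffle): [7 11 8 2 5 10 3 6 9 0 12 4 1]
After op 5 (in_shuffle): [3 7 6 11 9 8 0 2 12 5 4 10 1]
Card 1 is at position 12.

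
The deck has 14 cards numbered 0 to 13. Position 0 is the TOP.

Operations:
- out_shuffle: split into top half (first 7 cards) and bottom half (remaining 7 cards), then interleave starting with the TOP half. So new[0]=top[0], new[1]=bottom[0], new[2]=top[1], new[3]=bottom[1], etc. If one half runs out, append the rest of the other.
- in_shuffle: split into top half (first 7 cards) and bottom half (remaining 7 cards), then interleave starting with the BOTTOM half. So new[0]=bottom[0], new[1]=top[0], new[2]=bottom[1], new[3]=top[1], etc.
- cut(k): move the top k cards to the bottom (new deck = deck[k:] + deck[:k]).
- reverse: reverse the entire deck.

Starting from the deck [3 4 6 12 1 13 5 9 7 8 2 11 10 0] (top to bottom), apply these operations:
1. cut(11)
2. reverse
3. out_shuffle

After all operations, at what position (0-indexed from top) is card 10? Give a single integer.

Answer: 11

Derivation:
After op 1 (cut(11)): [11 10 0 3 4 6 12 1 13 5 9 7 8 2]
After op 2 (reverse): [2 8 7 9 5 13 1 12 6 4 3 0 10 11]
After op 3 (out_shuffle): [2 12 8 6 7 4 9 3 5 0 13 10 1 11]
Card 10 is at position 11.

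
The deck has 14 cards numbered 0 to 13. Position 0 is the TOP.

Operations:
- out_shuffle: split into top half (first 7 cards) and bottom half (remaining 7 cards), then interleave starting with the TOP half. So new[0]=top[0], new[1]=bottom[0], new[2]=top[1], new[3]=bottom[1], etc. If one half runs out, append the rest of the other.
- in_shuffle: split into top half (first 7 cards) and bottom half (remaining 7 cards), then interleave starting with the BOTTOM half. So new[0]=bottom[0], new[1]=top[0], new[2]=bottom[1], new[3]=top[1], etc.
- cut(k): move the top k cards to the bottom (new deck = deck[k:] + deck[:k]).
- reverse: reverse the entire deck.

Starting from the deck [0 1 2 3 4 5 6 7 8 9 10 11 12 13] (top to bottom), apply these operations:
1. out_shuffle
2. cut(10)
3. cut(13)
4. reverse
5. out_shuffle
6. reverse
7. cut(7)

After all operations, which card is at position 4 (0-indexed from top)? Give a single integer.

Answer: 10

Derivation:
After op 1 (out_shuffle): [0 7 1 8 2 9 3 10 4 11 5 12 6 13]
After op 2 (cut(10)): [5 12 6 13 0 7 1 8 2 9 3 10 4 11]
After op 3 (cut(13)): [11 5 12 6 13 0 7 1 8 2 9 3 10 4]
After op 4 (reverse): [4 10 3 9 2 8 1 7 0 13 6 12 5 11]
After op 5 (out_shuffle): [4 7 10 0 3 13 9 6 2 12 8 5 1 11]
After op 6 (reverse): [11 1 5 8 12 2 6 9 13 3 0 10 7 4]
After op 7 (cut(7)): [9 13 3 0 10 7 4 11 1 5 8 12 2 6]
Position 4: card 10.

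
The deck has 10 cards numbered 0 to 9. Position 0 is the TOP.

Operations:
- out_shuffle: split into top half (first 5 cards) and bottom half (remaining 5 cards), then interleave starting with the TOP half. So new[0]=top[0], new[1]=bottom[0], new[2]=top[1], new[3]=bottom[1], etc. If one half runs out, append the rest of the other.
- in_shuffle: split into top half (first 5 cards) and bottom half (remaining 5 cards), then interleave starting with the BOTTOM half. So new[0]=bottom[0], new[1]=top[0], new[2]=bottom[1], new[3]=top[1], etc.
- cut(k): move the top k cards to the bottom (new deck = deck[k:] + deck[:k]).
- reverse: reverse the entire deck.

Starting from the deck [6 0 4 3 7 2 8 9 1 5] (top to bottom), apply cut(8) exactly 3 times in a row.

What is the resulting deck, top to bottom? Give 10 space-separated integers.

Answer: 7 2 8 9 1 5 6 0 4 3

Derivation:
After op 1 (cut(8)): [1 5 6 0 4 3 7 2 8 9]
After op 2 (cut(8)): [8 9 1 5 6 0 4 3 7 2]
After op 3 (cut(8)): [7 2 8 9 1 5 6 0 4 3]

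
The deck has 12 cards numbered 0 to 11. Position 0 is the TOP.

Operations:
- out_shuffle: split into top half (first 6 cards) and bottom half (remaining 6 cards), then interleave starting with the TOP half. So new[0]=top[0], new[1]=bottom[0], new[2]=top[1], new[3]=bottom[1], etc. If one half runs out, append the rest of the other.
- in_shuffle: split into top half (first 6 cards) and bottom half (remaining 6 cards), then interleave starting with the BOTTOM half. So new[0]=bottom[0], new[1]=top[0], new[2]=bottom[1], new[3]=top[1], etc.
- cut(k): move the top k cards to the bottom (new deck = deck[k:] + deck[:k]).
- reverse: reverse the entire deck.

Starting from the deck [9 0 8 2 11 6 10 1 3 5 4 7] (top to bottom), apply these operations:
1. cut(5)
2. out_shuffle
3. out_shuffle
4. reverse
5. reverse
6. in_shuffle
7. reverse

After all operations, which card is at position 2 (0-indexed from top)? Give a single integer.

Answer: 10

Derivation:
After op 1 (cut(5)): [6 10 1 3 5 4 7 9 0 8 2 11]
After op 2 (out_shuffle): [6 7 10 9 1 0 3 8 5 2 4 11]
After op 3 (out_shuffle): [6 3 7 8 10 5 9 2 1 4 0 11]
After op 4 (reverse): [11 0 4 1 2 9 5 10 8 7 3 6]
After op 5 (reverse): [6 3 7 8 10 5 9 2 1 4 0 11]
After op 6 (in_shuffle): [9 6 2 3 1 7 4 8 0 10 11 5]
After op 7 (reverse): [5 11 10 0 8 4 7 1 3 2 6 9]
Position 2: card 10.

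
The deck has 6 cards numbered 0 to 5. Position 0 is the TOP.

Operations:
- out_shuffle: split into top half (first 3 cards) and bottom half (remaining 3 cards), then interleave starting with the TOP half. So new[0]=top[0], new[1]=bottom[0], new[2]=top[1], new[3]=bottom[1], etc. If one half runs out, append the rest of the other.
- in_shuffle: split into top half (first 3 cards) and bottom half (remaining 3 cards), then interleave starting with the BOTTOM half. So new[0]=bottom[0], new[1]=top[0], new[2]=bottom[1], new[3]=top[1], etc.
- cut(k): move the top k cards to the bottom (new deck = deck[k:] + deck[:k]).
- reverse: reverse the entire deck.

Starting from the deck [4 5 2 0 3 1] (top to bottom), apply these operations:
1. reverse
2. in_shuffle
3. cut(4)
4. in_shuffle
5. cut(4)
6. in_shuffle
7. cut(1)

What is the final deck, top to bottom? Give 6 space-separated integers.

Answer: 3 5 2 0 1 4

Derivation:
After op 1 (reverse): [1 3 0 2 5 4]
After op 2 (in_shuffle): [2 1 5 3 4 0]
After op 3 (cut(4)): [4 0 2 1 5 3]
After op 4 (in_shuffle): [1 4 5 0 3 2]
After op 5 (cut(4)): [3 2 1 4 5 0]
After op 6 (in_shuffle): [4 3 5 2 0 1]
After op 7 (cut(1)): [3 5 2 0 1 4]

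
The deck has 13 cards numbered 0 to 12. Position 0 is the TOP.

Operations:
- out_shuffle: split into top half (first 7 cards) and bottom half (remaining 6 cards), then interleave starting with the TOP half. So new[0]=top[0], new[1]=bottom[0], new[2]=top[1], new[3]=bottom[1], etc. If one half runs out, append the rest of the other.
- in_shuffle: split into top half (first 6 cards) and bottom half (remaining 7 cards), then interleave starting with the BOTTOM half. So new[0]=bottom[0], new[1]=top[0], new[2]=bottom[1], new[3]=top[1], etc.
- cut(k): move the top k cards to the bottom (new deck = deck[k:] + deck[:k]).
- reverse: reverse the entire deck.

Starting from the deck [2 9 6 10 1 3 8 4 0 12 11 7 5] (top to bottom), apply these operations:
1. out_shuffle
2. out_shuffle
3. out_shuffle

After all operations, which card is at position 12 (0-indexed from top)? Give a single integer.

After op 1 (out_shuffle): [2 4 9 0 6 12 10 11 1 7 3 5 8]
After op 2 (out_shuffle): [2 11 4 1 9 7 0 3 6 5 12 8 10]
After op 3 (out_shuffle): [2 3 11 6 4 5 1 12 9 8 7 10 0]
Position 12: card 0.

Answer: 0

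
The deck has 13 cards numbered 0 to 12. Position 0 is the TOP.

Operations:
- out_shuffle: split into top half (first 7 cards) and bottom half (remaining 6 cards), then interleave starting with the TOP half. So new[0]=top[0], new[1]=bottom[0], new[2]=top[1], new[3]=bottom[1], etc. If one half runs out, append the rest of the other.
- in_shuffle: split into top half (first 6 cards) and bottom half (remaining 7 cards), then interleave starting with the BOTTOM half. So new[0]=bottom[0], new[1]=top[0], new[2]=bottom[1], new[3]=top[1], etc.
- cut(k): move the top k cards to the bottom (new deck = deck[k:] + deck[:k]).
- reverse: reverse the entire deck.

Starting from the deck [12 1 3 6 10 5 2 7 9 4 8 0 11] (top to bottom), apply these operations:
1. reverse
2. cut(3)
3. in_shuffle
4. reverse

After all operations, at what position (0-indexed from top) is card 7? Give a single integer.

After op 1 (reverse): [11 0 8 4 9 7 2 5 10 6 3 1 12]
After op 2 (cut(3)): [4 9 7 2 5 10 6 3 1 12 11 0 8]
After op 3 (in_shuffle): [6 4 3 9 1 7 12 2 11 5 0 10 8]
After op 4 (reverse): [8 10 0 5 11 2 12 7 1 9 3 4 6]
Card 7 is at position 7.

Answer: 7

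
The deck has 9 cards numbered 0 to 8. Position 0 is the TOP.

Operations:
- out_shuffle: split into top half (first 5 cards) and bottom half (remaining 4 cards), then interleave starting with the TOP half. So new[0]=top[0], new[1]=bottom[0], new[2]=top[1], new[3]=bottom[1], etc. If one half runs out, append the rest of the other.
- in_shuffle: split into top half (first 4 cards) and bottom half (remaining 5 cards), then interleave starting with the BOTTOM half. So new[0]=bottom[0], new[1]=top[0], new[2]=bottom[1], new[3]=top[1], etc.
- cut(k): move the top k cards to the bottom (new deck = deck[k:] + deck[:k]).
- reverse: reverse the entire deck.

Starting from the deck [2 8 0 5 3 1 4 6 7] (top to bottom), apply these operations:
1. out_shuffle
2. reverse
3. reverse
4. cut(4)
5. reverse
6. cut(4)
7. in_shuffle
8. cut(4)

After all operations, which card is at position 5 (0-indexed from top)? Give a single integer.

After op 1 (out_shuffle): [2 1 8 4 0 6 5 7 3]
After op 2 (reverse): [3 7 5 6 0 4 8 1 2]
After op 3 (reverse): [2 1 8 4 0 6 5 7 3]
After op 4 (cut(4)): [0 6 5 7 3 2 1 8 4]
After op 5 (reverse): [4 8 1 2 3 7 5 6 0]
After op 6 (cut(4)): [3 7 5 6 0 4 8 1 2]
After op 7 (in_shuffle): [0 3 4 7 8 5 1 6 2]
After op 8 (cut(4)): [8 5 1 6 2 0 3 4 7]
Position 5: card 0.

Answer: 0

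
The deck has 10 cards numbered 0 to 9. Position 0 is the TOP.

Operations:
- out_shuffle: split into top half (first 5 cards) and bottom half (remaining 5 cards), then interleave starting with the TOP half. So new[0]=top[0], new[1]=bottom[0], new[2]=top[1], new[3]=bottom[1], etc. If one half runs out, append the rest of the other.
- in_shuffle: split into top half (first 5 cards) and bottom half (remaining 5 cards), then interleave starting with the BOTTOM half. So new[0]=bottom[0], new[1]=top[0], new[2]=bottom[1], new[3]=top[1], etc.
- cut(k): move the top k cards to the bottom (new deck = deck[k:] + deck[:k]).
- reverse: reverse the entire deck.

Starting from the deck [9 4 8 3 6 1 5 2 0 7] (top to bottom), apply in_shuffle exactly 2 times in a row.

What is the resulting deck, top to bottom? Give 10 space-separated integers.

After op 1 (in_shuffle): [1 9 5 4 2 8 0 3 7 6]
After op 2 (in_shuffle): [8 1 0 9 3 5 7 4 6 2]

Answer: 8 1 0 9 3 5 7 4 6 2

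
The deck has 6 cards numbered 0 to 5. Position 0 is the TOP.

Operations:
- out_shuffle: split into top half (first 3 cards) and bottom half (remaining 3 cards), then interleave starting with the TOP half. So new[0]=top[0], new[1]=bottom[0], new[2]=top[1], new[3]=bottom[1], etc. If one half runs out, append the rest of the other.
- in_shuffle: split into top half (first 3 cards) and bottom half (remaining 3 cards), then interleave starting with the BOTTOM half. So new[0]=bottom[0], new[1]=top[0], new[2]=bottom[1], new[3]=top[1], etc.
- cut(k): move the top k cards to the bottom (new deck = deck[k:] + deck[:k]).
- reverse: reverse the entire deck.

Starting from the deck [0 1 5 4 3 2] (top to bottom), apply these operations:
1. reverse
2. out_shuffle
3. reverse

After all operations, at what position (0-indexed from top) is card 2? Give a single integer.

After op 1 (reverse): [2 3 4 5 1 0]
After op 2 (out_shuffle): [2 5 3 1 4 0]
After op 3 (reverse): [0 4 1 3 5 2]
Card 2 is at position 5.

Answer: 5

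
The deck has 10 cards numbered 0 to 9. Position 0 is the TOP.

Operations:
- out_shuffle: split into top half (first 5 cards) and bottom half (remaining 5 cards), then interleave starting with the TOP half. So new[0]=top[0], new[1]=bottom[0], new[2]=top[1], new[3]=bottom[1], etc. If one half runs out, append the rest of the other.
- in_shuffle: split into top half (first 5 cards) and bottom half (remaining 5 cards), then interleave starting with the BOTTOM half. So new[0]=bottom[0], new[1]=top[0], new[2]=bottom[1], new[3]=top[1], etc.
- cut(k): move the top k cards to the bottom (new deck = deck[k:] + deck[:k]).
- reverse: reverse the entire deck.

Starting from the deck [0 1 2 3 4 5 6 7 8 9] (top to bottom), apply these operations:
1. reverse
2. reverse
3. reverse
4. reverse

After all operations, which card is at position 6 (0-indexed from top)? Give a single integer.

Answer: 6

Derivation:
After op 1 (reverse): [9 8 7 6 5 4 3 2 1 0]
After op 2 (reverse): [0 1 2 3 4 5 6 7 8 9]
After op 3 (reverse): [9 8 7 6 5 4 3 2 1 0]
After op 4 (reverse): [0 1 2 3 4 5 6 7 8 9]
Position 6: card 6.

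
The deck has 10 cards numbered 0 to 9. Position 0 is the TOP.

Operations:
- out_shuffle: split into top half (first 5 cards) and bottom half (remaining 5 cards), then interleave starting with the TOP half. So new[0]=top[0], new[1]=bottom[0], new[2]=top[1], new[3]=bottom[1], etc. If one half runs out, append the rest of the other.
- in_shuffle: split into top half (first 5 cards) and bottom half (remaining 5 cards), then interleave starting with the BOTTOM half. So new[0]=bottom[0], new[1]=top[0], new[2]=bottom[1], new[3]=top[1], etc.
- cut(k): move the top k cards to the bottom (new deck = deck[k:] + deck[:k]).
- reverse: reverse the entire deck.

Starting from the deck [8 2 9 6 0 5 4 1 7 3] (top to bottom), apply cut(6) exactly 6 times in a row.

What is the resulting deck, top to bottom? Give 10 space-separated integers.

Answer: 4 1 7 3 8 2 9 6 0 5

Derivation:
After op 1 (cut(6)): [4 1 7 3 8 2 9 6 0 5]
After op 2 (cut(6)): [9 6 0 5 4 1 7 3 8 2]
After op 3 (cut(6)): [7 3 8 2 9 6 0 5 4 1]
After op 4 (cut(6)): [0 5 4 1 7 3 8 2 9 6]
After op 5 (cut(6)): [8 2 9 6 0 5 4 1 7 3]
After op 6 (cut(6)): [4 1 7 3 8 2 9 6 0 5]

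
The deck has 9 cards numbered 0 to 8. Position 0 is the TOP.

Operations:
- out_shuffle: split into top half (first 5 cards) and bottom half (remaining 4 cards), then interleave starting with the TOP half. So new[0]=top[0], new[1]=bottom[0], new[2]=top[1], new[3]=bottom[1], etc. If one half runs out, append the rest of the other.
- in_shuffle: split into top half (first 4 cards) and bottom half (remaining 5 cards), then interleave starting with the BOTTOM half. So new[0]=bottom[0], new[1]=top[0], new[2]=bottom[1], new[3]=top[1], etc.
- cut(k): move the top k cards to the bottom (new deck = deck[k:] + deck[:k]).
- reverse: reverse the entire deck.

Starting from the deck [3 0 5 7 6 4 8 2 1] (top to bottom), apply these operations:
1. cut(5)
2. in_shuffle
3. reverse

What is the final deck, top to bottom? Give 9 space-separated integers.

After op 1 (cut(5)): [4 8 2 1 3 0 5 7 6]
After op 2 (in_shuffle): [3 4 0 8 5 2 7 1 6]
After op 3 (reverse): [6 1 7 2 5 8 0 4 3]

Answer: 6 1 7 2 5 8 0 4 3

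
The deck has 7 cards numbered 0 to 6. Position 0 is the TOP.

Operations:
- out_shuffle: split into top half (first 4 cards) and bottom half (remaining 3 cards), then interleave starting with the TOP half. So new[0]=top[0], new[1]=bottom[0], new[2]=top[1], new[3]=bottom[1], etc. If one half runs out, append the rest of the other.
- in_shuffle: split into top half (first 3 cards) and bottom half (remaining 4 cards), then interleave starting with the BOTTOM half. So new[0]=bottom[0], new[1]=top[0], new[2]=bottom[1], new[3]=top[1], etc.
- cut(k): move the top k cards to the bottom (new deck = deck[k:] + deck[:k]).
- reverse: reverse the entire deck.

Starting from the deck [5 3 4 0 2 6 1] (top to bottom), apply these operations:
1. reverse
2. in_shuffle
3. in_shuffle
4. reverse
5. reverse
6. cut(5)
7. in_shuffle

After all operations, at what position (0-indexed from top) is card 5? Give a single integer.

After op 1 (reverse): [1 6 2 0 4 3 5]
After op 2 (in_shuffle): [0 1 4 6 3 2 5]
After op 3 (in_shuffle): [6 0 3 1 2 4 5]
After op 4 (reverse): [5 4 2 1 3 0 6]
After op 5 (reverse): [6 0 3 1 2 4 5]
After op 6 (cut(5)): [4 5 6 0 3 1 2]
After op 7 (in_shuffle): [0 4 3 5 1 6 2]
Card 5 is at position 3.

Answer: 3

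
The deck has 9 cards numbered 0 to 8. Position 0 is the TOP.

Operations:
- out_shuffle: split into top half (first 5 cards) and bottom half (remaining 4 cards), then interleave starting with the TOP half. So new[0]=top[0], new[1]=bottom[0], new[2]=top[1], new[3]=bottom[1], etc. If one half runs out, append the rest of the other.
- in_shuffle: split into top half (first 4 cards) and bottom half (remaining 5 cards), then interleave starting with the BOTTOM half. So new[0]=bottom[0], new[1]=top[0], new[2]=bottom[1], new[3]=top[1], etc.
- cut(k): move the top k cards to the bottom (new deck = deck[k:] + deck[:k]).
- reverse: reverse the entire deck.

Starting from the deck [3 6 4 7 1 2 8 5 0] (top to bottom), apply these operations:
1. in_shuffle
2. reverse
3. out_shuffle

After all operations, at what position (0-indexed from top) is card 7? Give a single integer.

After op 1 (in_shuffle): [1 3 2 6 8 4 5 7 0]
After op 2 (reverse): [0 7 5 4 8 6 2 3 1]
After op 3 (out_shuffle): [0 6 7 2 5 3 4 1 8]
Card 7 is at position 2.

Answer: 2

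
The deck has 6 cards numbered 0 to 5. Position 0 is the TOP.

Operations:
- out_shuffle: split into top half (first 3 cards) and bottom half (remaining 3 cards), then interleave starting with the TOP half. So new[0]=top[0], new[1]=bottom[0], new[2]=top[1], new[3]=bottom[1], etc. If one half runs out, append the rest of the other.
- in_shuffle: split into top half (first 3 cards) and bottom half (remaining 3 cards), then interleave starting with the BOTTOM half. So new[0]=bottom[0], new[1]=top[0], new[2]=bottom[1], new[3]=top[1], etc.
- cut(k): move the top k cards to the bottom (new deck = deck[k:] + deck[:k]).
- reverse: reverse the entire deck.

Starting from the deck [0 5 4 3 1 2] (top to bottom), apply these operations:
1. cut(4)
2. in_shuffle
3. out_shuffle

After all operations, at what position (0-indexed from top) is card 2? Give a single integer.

Answer: 1

Derivation:
After op 1 (cut(4)): [1 2 0 5 4 3]
After op 2 (in_shuffle): [5 1 4 2 3 0]
After op 3 (out_shuffle): [5 2 1 3 4 0]
Card 2 is at position 1.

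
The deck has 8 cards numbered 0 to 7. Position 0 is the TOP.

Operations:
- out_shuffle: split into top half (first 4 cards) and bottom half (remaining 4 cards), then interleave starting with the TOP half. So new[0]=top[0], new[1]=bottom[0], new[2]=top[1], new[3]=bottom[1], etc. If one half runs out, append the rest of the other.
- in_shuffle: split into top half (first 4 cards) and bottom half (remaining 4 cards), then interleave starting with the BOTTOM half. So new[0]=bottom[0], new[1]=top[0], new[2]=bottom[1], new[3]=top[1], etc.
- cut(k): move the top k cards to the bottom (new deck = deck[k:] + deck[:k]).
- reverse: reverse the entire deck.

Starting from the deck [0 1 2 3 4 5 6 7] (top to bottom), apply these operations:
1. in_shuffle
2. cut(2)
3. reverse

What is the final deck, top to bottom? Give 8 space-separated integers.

Answer: 0 4 3 7 2 6 1 5

Derivation:
After op 1 (in_shuffle): [4 0 5 1 6 2 7 3]
After op 2 (cut(2)): [5 1 6 2 7 3 4 0]
After op 3 (reverse): [0 4 3 7 2 6 1 5]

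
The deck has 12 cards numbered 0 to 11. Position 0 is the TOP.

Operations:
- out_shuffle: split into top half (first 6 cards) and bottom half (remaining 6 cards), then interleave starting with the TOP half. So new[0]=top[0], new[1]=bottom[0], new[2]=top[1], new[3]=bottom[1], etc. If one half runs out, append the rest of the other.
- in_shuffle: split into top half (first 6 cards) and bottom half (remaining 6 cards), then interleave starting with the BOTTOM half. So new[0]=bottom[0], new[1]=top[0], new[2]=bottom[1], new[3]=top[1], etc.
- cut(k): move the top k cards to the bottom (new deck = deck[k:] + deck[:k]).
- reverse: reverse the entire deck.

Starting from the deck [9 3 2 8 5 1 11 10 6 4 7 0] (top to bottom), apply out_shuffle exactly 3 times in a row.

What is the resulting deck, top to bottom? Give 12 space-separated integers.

Answer: 9 10 8 7 11 2 4 1 3 6 5 0

Derivation:
After op 1 (out_shuffle): [9 11 3 10 2 6 8 4 5 7 1 0]
After op 2 (out_shuffle): [9 8 11 4 3 5 10 7 2 1 6 0]
After op 3 (out_shuffle): [9 10 8 7 11 2 4 1 3 6 5 0]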